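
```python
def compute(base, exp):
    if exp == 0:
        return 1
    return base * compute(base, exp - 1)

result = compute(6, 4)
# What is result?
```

compute(6, 4) = 6 * 6 * 6 * 6 = 1296

Answer: 1296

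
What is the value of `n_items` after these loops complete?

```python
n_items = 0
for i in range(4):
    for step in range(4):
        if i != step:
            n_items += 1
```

4² - 4 (exclude diagonal)
`n_items` takes the values: 0 → 1 → 2 → 3 → 4 → 5 → 6 → 7 → 8 → 9 → 10 → 11 → 12

Answer: 12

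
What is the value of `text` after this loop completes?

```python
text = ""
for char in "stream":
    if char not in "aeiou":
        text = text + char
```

Remove vowels from 'stream'
`text` takes the values: "" → "s" → "st" → "str" → "strm"

Answer: "strm"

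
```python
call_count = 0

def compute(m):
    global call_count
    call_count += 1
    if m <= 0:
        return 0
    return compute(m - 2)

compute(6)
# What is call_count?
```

Linear recursion stepping by 2: 4 calls from m=6 down to ≤0.

Answer: 4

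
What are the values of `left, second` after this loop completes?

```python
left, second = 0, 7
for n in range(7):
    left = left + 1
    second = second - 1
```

left goes 0→7, second goes 7→0
`left, second` takes the values: (0, 7) → (1, 7) → (1, 6) → (2, 6) → (2, 5) → (3, 5) → (3, 4) → (4, 4) → (4, 3) → (5, 3) → (5, 2) → (6, 2) → (6, 1) → (7, 1) → (7, 0)

Answer: 7, 0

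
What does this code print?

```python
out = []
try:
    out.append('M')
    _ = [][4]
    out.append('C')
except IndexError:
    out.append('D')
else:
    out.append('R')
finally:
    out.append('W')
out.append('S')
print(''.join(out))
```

Execution trace: 'M' (try body) → 'D' (except IndexError) → 'W' (finally) → 'S' (after the try/except). Output: MDWS

Answer: MDWS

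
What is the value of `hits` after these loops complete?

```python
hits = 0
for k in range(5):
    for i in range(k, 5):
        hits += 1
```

Upper triangle: 5 + 4 + ... + 1
`hits` takes the values: 0 → 1 → 2 → 3 → 4 → 5 → 6 → 7 → 8 → 9 → 10 → 11 → 12 → 13 → 14 → 15

Answer: 15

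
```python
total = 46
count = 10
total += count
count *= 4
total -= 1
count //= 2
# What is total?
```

Trace:
`total = 46` → total = 46
`count = 10` → count = 10
`total += count` → total = 56
`count *= 4` → count = 40
`total -= 1` → total = 55
`count //= 2` → count = 20
So total = 55

Answer: 55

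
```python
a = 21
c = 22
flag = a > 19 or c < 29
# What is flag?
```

Trace:
`a = 21` → a = 21
`c = 22` → c = 22
`flag = a > 19 or c < 29` → flag = True
So flag = True

Answer: True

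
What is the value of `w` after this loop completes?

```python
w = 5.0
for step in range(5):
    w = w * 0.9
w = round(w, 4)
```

Exponential decay: 5.0 * 0.9^5
`w` takes the values: 5.0 → 4.5 → 4.05 → 3.645 → 3.2805 → 2.95245 → 2.9525

Answer: 2.9525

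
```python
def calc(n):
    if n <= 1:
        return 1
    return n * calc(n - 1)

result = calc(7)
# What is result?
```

calc(7) = 7 * 6 * 5 * 4 * 3 * 2 * 1 = 5040

Answer: 5040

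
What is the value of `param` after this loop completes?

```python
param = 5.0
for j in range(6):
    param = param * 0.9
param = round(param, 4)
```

Exponential decay: 5.0 * 0.9^6
`param` takes the values: 5.0 → 4.5 → 4.05 → 3.645 → 3.2805 → 2.95245 → 2.657205 → 2.6572

Answer: 2.6572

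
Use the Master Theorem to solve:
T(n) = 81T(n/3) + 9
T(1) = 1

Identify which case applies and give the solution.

a=81, b=3, f(n)=9. log_3(81) = 4. Since c=0 < 4, Case 1 applies: T(n) = Θ(n^log_b(a)) = O(n^4).

Answer: O(n^4) - Case 1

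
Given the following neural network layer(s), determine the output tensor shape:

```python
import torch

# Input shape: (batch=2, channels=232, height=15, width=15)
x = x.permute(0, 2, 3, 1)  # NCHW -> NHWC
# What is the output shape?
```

Input: (2, 232, 15, 15) -> Output: (2, 15, 15, 232)

Answer: (2, 15, 15, 232)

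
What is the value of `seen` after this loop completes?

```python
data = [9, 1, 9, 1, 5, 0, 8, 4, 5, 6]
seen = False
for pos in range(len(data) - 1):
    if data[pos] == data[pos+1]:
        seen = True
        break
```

Check consecutive duplicates in [9, 1, 9, 1, 5, 0, 8, 4, 5, 6]
`seen` takes the values: False

Answer: False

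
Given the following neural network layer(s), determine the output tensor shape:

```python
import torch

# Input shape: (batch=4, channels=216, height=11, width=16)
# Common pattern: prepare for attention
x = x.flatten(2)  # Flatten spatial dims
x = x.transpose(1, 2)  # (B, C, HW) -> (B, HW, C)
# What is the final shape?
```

Input: (4, 216, 11, 16) -> after flatten(2): (4, 216, 176) -> Output: (4, 176, 216)

Answer: (4, 176, 216)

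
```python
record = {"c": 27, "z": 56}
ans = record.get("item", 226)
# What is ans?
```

Trace:
`record = {"c": 27, "z": 56}` → record = {'c': 27, 'z': 56}
`ans = record.get("item", 226)` → ans = 226
So ans = 226

Answer: 226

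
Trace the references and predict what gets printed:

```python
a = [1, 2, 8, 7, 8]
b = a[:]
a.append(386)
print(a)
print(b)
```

Key concept: slice [:] creates copy.
Step by step:
`a = [1, 2, 8, 7, 8]` → a = [1, 2, 8, 7, 8]
`b = a[:]` → b = [1, 2, 8, 7, 8]
`a.append(386)` → a = [1, 2, 8, 7, 8, 386]
`print(a)` → prints [1, 2, 8, 7, 8, 386]
`print(b)` → prints [1, 2, 8, 7, 8]

Answer:
[1, 2, 8, 7, 8, 386]
[1, 2, 8, 7, 8]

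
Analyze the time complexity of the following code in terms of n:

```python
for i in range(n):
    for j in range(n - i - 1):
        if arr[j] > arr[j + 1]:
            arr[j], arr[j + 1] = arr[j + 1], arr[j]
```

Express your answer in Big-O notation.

This is Bubble sort. Time complexity: O(n²).

Answer: O(n²)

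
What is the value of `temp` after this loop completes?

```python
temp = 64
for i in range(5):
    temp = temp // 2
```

Halve 5 times: 64 // 2^5 = 2
`temp` takes the values: 64 → 32 → 16 → 8 → 4 → 2

Answer: 2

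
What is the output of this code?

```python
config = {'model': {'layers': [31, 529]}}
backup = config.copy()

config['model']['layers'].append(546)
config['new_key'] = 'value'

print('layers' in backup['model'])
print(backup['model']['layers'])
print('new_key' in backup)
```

Key concept: shallow copy gotcha with nested dict.
Step by step:
`config = {'model': {'layers': [31, 529]}}` → config = {'model': {'layers': [31, 529]}}
`backup = config.copy()` → backup = {'model': {'layers': [31, 529]}}
`config['model']['layers'].append(546)` → config = {'model': {'layers': [31, 529, 546]}}; backup = {'model': {'layers': [31, 529, 546]}}
`config['new_key'] = 'value'` → config = {'model': {'layers': [31, 529, 546]}, 'new_key': 'value'}
`print('layers' in backup['model'])` → prints True
`print(backup['model']['layers'])` → prints [31, 529, 546]
`print('new_key' in backup)` → prints False

Answer:
True
[31, 529, 546]
False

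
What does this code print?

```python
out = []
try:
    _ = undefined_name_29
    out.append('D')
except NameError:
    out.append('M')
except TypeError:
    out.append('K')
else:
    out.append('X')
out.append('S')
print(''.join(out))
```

Execution trace: 'M' (except NameError) → 'S' (after the try/except). Output: MS

Answer: MS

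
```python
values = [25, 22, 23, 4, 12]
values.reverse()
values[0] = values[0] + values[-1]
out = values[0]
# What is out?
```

Trace:
`values = [25, 22, 23, 4, 12]` → values = [25, 22, 23, 4, 12]
`values.reverse()` → values = [12, 4, 23, 22, 25]
`values[0] = values[0] + values[-1]` → values = [37, 4, 23, 22, 25]
`out = values[0]` → out = 37
So out = 37

Answer: 37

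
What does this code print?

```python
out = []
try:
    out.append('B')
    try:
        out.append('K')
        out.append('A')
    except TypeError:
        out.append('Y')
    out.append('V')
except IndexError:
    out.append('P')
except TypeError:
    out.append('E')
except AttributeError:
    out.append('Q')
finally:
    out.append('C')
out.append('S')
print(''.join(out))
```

Execution trace: 'B' (try body) → 'K' (inner try body) → 'A' (inner try body, no exception) → 'V' (try body, no exception) → 'C' (finally) → 'S' (after the try/except). Output: BKAVCS

Answer: BKAVCS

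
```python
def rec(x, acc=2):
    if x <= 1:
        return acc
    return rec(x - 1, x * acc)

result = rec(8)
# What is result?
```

Accumulator trace (n, acc): (8, 2) -> (7, 16) -> (6, 112) -> (5, 672) -> (4, 3360) -> (3, 13440) -> (2, 40320) -> (1, 80640) -> return 80640

Answer: 80640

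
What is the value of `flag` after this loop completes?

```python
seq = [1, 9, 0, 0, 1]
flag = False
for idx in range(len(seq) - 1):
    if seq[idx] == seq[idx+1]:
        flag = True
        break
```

Check consecutive duplicates in [1, 9, 0, 0, 1]
`flag` takes the values: False → True

Answer: True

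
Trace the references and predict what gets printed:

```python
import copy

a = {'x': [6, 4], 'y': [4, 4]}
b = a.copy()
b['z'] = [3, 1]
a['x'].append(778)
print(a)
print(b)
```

Key concept: shallow copy of dict with mutable values.
Step by step:
`a = {'x': [6, 4], 'y': [4, 4]}` → a = {'x': [6, 4], 'y': [4, 4]}
`b = a.copy()` → b = {'x': [6, 4], 'y': [4, 4]}
`b['z'] = [3, 1]` → b = {'x': [6, 4], 'y': [4, 4], 'z': [3, 1]}
`a['x'].append(778)` → a = {'x': [6, 4, 778], 'y': [4, 4]}; b = {'x': [6, 4, 778], 'y': [4, 4], 'z': [3, 1]}
`print(a)` → prints {'x': [6, 4, 778], 'y': [4, 4]}
`print(b)` → prints {'x': [6, 4, 778], 'y': [4, 4], 'z': [3, 1]}

Answer:
{'x': [6, 4, 778], 'y': [4, 4]}
{'x': [6, 4, 778], 'y': [4, 4], 'z': [3, 1]}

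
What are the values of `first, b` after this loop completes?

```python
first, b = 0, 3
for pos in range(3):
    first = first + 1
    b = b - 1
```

first goes 0→3, b goes 3→0
`first, b` takes the values: (0, 3) → (1, 3) → (1, 2) → (2, 2) → (2, 1) → (3, 1) → (3, 0)

Answer: 3, 0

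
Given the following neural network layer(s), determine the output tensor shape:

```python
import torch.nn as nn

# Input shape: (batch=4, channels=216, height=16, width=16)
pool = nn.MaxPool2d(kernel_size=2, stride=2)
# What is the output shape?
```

Input: (4, 216, 16, 16) -> Output: (4, 216, 8, 8)

Answer: (4, 216, 8, 8)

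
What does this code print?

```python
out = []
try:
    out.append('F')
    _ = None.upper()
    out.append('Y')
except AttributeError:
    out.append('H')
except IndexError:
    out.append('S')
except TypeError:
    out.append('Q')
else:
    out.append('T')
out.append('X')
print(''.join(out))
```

Execution trace: 'F' (try body) → 'H' (except AttributeError) → 'X' (after the try/except). Output: FHX

Answer: FHX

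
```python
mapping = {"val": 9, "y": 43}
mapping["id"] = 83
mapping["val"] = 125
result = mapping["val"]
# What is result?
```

Trace:
`mapping = {"val": 9, "y": 43}` → mapping = {'val': 9, 'y': 43}
`mapping["id"] = 83` → mapping = {'val': 9, 'y': 43, 'id': 83}
`mapping["val"] = 125` → mapping = {'val': 125, 'y': 43, 'id': 83}
`result = mapping["val"]` → result = 125
So result = 125

Answer: 125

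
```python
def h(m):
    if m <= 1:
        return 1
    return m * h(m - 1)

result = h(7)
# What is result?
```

h(7) = 7 * 6 * 5 * 4 * 3 * 2 * 1 = 5040

Answer: 5040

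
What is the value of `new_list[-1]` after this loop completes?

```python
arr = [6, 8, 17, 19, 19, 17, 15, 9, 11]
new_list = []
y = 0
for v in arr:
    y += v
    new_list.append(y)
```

Cumulative sum ends at 121
`new_list` takes the values: [] → [6] → [6, 14] → [6, 14, 31] → [6, 14, 31, 50] → [6, 14, 31, 50, 69] → [6, 14, 31, 50, 69, 86] → [6, 14, 31, 50, 69, 86, 101] → [6, 14, 31, 50, 69, 86, 101, 110] → [6, 14, 31, 50, 69, 86, 101, 110, 121]
So `new_list[-1]` = 121

Answer: 121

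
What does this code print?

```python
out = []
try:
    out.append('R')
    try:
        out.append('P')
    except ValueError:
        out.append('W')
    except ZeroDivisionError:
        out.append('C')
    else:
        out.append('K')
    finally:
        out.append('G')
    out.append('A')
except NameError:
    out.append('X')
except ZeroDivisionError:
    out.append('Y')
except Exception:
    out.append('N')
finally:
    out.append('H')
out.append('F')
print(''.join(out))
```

Execution trace: 'R' (try body) → 'P' (inner try body, no exception) → 'K' (inner else) → 'G' (inner finally) → 'A' (try body, no exception) → 'H' (finally) → 'F' (after the try/except). Output: RPKGAHF

Answer: RPKGAHF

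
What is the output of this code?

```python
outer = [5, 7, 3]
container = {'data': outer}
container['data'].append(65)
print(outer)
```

Key concept: dict holds reference to list.
Step by step:
`outer = [5, 7, 3]` → outer = [5, 7, 3]
`container = {'data': outer}` → container = {'data': [5, 7, 3]}
`container['data'].append(65)` → outer = [5, 7, 3, 65]; container = {'data': [5, 7, 3, 65]}
`print(outer)` → prints [5, 7, 3, 65]

Answer: [5, 7, 3, 65]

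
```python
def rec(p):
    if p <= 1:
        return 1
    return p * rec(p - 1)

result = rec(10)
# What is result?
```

rec(10) = 10 * 9 * 8 * 7 * 6 * 5 * 4 * 3 * 2 * 1 = 3628800

Answer: 3628800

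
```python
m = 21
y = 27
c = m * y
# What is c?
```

Trace:
`m = 21` → m = 21
`y = 27` → y = 27
`c = m * y` → c = 567
So c = 567

Answer: 567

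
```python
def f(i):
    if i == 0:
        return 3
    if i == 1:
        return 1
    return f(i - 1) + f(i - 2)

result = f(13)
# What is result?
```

Build up from base cases: f(0)=3, f(1)=1, f(2)=4, f(3)=5, f(4)=9, f(5)=14, f(6)=23, ..., f(13)=665

Answer: 665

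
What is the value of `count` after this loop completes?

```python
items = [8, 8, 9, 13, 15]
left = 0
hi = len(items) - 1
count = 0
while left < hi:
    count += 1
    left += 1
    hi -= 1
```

Iterations until pointers meet (list length 5)
`count` takes the values: 0 → 1 → 2

Answer: 2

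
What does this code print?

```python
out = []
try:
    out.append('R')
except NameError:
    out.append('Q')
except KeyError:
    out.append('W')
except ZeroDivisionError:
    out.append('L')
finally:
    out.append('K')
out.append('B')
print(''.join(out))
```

Execution trace: 'R' (try body, no exception) → 'K' (finally) → 'B' (after the try/except). Output: RKB

Answer: RKB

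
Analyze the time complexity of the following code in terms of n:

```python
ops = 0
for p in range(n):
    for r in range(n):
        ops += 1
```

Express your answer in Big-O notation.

Each loop level contributes: n × n. Multiplying the contributions gives O(n^2).

Answer: O(n^2)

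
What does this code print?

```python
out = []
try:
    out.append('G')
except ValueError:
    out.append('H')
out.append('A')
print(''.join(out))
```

Execution trace: 'G' (try body, no exception) → 'A' (after the try/except). Output: GA

Answer: GA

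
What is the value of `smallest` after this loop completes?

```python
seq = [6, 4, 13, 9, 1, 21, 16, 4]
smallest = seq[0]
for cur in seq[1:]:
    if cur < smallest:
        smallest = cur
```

Minimum of [6, 4, 13, 9, 1, 21, 16, 4]
`smallest` takes the values: 6 → 4 → 1

Answer: 1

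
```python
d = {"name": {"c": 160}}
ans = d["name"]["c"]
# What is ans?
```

Trace:
`d = {"name": {"c": 160}}` → d = {'name': {'c': 160}}
`ans = d["name"]["c"]` → ans = 160
So ans = 160

Answer: 160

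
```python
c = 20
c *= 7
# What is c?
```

Trace:
`c = 20` → c = 20
`c *= 7` → c = 140
So c = 140

Answer: 140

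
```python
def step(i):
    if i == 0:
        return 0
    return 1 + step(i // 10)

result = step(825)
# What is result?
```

Count of digits of 825: 3

Answer: 3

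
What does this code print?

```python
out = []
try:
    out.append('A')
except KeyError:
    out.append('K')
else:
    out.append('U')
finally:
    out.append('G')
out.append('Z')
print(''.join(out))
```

Execution trace: 'A' (try body, no exception) → 'U' (else) → 'G' (finally) → 'Z' (after the try/except). Output: AUGZ

Answer: AUGZ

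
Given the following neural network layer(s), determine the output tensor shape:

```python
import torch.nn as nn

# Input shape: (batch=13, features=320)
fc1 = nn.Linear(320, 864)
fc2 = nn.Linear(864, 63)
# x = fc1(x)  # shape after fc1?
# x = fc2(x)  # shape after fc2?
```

Input: (13, 320) -> after fc1: (13, 864) -> Output: (13, 63)

Answer: (13, 63)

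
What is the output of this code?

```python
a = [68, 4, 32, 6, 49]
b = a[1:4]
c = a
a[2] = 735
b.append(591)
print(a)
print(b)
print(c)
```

Key concept: slice vs alias.
Step by step:
`a = [68, 4, 32, 6, 49]` → a = [68, 4, 32, 6, 49]
`b = a[1:4]` → b = [4, 32, 6]
`c = a` → c = [68, 4, 32, 6, 49] (same object as a)
`a[2] = 735` → a = [68, 4, 735, 6, 49] (same object as c); c = [68, 4, 735, 6, 49] (same object as a)
`b.append(591)` → b = [4, 32, 6, 591]
`print(a)` → prints [68, 4, 735, 6, 49]
`print(b)` → prints [4, 32, 6, 591]
`print(c)` → prints [68, 4, 735, 6, 49]

Answer:
[68, 4, 735, 6, 49]
[4, 32, 6, 591]
[68, 4, 735, 6, 49]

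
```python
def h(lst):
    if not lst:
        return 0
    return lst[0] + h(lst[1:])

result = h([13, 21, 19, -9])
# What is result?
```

13 + 21 + 19 + (-9) + 0 = 44

Answer: 44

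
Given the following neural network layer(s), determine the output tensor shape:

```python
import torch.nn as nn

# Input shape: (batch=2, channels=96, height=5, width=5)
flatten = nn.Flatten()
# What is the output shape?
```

Input: (2, 96, 5, 5) -> Output: (2, 2400)

Answer: (2, 2400)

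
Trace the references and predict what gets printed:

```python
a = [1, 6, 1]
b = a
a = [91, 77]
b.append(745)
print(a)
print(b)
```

Key concept: rebinding vs mutation: a is rebound to a new list, b still points at the original.
Step by step:
`a = [1, 6, 1]` → a = [1, 6, 1]
`b = a` → b = [1, 6, 1] (same object as a)
`a = [91, 77]` → a = [91, 77]
`b.append(745)` → b = [1, 6, 1, 745]
`print(a)` → prints [91, 77]
`print(b)` → prints [1, 6, 1, 745]

Answer:
[91, 77]
[1, 6, 1, 745]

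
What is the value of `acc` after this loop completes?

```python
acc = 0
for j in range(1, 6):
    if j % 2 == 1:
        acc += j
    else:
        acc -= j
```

Add odd, subtract even
`acc` takes the values: 0 → 1 → -1 → 2 → -2 → 3

Answer: 3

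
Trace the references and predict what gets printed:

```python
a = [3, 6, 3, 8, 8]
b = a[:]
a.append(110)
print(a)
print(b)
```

Key concept: slice [:] creates copy.
Step by step:
`a = [3, 6, 3, 8, 8]` → a = [3, 6, 3, 8, 8]
`b = a[:]` → b = [3, 6, 3, 8, 8]
`a.append(110)` → a = [3, 6, 3, 8, 8, 110]
`print(a)` → prints [3, 6, 3, 8, 8, 110]
`print(b)` → prints [3, 6, 3, 8, 8]

Answer:
[3, 6, 3, 8, 8, 110]
[3, 6, 3, 8, 8]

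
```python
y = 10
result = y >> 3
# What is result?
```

Trace:
`y = 10` → y = 10
`result = y >> 3` → result = 1
So result = 1

Answer: 1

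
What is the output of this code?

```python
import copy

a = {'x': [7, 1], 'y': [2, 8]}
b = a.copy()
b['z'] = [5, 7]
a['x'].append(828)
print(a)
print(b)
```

Key concept: shallow copy of dict with mutable values.
Step by step:
`a = {'x': [7, 1], 'y': [2, 8]}` → a = {'x': [7, 1], 'y': [2, 8]}
`b = a.copy()` → b = {'x': [7, 1], 'y': [2, 8]}
`b['z'] = [5, 7]` → b = {'x': [7, 1], 'y': [2, 8], 'z': [5, 7]}
`a['x'].append(828)` → a = {'x': [7, 1, 828], 'y': [2, 8]}; b = {'x': [7, 1, 828], 'y': [2, 8], 'z': [5, 7]}
`print(a)` → prints {'x': [7, 1, 828], 'y': [2, 8]}
`print(b)` → prints {'x': [7, 1, 828], 'y': [2, 8], 'z': [5, 7]}

Answer:
{'x': [7, 1, 828], 'y': [2, 8]}
{'x': [7, 1, 828], 'y': [2, 8], 'z': [5, 7]}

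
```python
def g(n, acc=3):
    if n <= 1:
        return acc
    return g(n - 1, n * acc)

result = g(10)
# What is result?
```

Accumulator trace (n, acc): (10, 3) -> (9, 30) -> (8, 270) -> (7, 2160) -> (6, 15120) -> (5, 90720) -> (4, 453600) -> (3, 1814400) -> (2, 5443200) -> (1, 10886400) -> return 10886400

Answer: 10886400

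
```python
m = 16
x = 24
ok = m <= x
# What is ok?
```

Trace:
`m = 16` → m = 16
`x = 24` → x = 24
`ok = m <= x` → ok = True
So ok = True

Answer: True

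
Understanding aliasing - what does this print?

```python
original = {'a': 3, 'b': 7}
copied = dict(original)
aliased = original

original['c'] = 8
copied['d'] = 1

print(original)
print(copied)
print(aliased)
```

Key concept: dict() creates copy, assignment creates alias.
Step by step:
`original = {'a': 3, 'b': 7}` → original = {'a': 3, 'b': 7}
`copied = dict(original)` → copied = {'a': 3, 'b': 7}
`aliased = original` → aliased = {'a': 3, 'b': 7} (same object as original)
`original['c'] = 8` → original = {'a': 3, 'b': 7, 'c': 8} (same object as aliased); aliased = {'a': 3, 'b': 7, 'c': 8} (same object as original)
`copied['d'] = 1` → copied = {'a': 3, 'b': 7, 'd': 1}
`print(original)` → prints {'a': 3, 'b': 7, 'c': 8}
`print(copied)` → prints {'a': 3, 'b': 7, 'd': 1}
`print(aliased)` → prints {'a': 3, 'b': 7, 'c': 8}

Answer:
{'a': 3, 'b': 7, 'c': 8}
{'a': 3, 'b': 7, 'd': 1}
{'a': 3, 'b': 7, 'c': 8}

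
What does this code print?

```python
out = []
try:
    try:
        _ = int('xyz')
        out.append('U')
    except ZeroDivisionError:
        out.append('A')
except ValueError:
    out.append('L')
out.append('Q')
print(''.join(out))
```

Execution trace: 'L' (outer except ValueError) → 'Q' (after the try/except). Output: LQ

Answer: LQ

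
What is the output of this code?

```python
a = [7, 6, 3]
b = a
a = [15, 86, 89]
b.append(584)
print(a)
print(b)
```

Key concept: rebinding vs mutation: a is rebound to a new list, b still points at the original.
Step by step:
`a = [7, 6, 3]` → a = [7, 6, 3]
`b = a` → b = [7, 6, 3] (same object as a)
`a = [15, 86, 89]` → a = [15, 86, 89]
`b.append(584)` → b = [7, 6, 3, 584]
`print(a)` → prints [15, 86, 89]
`print(b)` → prints [7, 6, 3, 584]

Answer:
[15, 86, 89]
[7, 6, 3, 584]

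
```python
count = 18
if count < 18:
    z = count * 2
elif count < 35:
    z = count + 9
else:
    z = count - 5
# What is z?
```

Trace:
`count = 18` → count = 18
`if count < 18: ...` → count < 18 is False, count < 35 is True → z = 27
So z = 27

Answer: 27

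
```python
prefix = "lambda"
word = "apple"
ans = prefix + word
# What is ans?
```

Trace:
`prefix = "lambda"` → prefix = 'lambda'
`word = "apple"` → word = 'apple'
`ans = prefix + word` → ans = 'lambdaapple'
So ans = 'lambdaapple'

Answer: 'lambdaapple'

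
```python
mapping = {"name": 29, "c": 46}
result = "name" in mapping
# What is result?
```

Trace:
`mapping = {"name": 29, "c": 46}` → mapping = {'name': 29, 'c': 46}
`result = "name" in mapping` → result = True
So result = True

Answer: True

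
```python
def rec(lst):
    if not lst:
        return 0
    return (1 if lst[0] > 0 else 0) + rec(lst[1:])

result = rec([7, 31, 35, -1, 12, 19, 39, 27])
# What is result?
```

Count of positive elements in [7, 31, 35, -1, 12, 19, 39, 27] = 7

Answer: 7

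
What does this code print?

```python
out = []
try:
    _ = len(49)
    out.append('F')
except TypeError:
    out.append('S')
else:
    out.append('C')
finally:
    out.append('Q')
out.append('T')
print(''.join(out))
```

Execution trace: 'S' (except TypeError) → 'Q' (finally) → 'T' (after the try/except). Output: SQT

Answer: SQT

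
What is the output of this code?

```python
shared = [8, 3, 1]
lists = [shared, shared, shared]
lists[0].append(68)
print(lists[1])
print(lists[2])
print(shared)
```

Key concept: list of same reference.
Step by step:
`shared = [8, 3, 1]` → shared = [8, 3, 1]
`lists = [shared, shared, shared]` → lists = [[8, 3, 1], [8, 3, 1], [8, 3, 1]]
`lists[0].append(68)` → shared = [8, 3, 1, 68]; lists = [[8, 3, 1, 68], [8, 3, 1, 68], [8, 3, 1, 68]]
`print(lists[1])` → prints [8, 3, 1, 68]
`print(lists[2])` → prints [8, 3, 1, 68]
`print(shared)` → prints [8, 3, 1, 68]

Answer:
[8, 3, 1, 68]
[8, 3, 1, 68]
[8, 3, 1, 68]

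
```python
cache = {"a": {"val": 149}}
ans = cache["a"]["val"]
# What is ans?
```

Trace:
`cache = {"a": {"val": 149}}` → cache = {'a': {'val': 149}}
`ans = cache["a"]["val"]` → ans = 149
So ans = 149

Answer: 149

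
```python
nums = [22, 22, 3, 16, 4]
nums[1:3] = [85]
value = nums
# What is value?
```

Trace:
`nums = [22, 22, 3, 16, 4]` → nums = [22, 22, 3, 16, 4]
`nums[1:3] = [85]` → nums = [22, 85, 16, 4]
`value = nums` → value = [22, 85, 16, 4]
So value = [22, 85, 16, 4]

Answer: [22, 85, 16, 4]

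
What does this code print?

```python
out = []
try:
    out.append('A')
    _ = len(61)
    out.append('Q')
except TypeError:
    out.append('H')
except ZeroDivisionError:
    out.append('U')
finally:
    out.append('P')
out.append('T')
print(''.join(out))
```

Execution trace: 'A' (try body) → 'H' (except TypeError) → 'P' (finally) → 'T' (after the try/except). Output: AHPT

Answer: AHPT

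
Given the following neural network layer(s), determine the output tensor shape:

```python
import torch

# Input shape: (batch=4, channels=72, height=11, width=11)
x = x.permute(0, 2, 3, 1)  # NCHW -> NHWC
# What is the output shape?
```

Input: (4, 72, 11, 11) -> Output: (4, 11, 11, 72)

Answer: (4, 11, 11, 72)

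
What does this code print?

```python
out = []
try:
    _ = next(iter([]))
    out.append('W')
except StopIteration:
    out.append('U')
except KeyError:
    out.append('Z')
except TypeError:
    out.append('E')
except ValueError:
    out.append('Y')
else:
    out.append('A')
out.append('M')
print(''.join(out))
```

Execution trace: 'U' (except StopIteration) → 'M' (after the try/except). Output: UM

Answer: UM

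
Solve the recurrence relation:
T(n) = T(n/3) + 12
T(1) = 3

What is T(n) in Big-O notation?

Each step divides n by 3 and adds 12. After log_3(n) steps we reach T(1)=3. So T(n) = 12·log_3(n) + 3 = O(log n).

Answer: O(log n)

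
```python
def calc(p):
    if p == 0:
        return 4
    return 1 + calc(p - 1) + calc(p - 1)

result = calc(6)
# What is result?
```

calc(p) = 1 + 2·calc(p-1), calc(0)=4. Closed form: (4+1)·2^6 - 1 = 319.

Answer: 319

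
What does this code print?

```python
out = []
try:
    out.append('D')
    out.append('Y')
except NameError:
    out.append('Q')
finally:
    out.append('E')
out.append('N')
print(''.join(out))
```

Execution trace: 'D' (try body) → 'Y' (try body, no exception) → 'E' (finally) → 'N' (after the try/except). Output: DYEN

Answer: DYEN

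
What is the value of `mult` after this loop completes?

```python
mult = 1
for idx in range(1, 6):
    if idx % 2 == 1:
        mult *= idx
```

Product of odd numbers 1 to 5
`mult` takes the values: 1 → 3 → 15

Answer: 15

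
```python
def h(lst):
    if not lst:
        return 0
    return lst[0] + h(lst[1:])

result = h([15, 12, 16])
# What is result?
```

15 + 12 + 16 + 0 = 43

Answer: 43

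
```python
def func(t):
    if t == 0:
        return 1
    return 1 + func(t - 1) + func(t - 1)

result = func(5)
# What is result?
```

func(t) = 1 + 2·func(t-1), func(0)=1. Closed form: (1+1)·2^5 - 1 = 63.

Answer: 63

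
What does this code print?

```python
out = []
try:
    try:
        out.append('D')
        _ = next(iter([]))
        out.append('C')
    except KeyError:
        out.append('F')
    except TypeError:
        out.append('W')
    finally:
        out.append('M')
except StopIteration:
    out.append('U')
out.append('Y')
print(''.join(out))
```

Execution trace: 'D' (try body) → 'M' (finally) → 'U' (outer except StopIteration) → 'Y' (after the try/except). Output: DMUY

Answer: DMUY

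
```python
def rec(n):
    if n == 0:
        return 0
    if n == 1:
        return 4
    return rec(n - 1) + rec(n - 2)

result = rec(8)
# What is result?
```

Build up from base cases: rec(0)=0, rec(1)=4, rec(2)=4, rec(3)=8, rec(4)=12, rec(5)=20, rec(6)=32, ..., rec(8)=84

Answer: 84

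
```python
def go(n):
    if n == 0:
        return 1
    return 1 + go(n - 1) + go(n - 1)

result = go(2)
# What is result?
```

go(n) = 1 + 2·go(n-1), go(0)=1. Closed form: (1+1)·2^2 - 1 = 7.

Answer: 7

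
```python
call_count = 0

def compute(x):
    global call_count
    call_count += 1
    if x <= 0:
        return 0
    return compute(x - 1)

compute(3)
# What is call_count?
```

Linear recursion stepping by 1: 4 calls from x=3 down to ≤0.

Answer: 4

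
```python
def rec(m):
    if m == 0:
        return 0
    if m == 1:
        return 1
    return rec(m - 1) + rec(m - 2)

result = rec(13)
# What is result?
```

Build up from base cases: rec(0)=0, rec(1)=1, rec(2)=1, rec(3)=2, rec(4)=3, rec(5)=5, rec(6)=8, ..., rec(13)=233

Answer: 233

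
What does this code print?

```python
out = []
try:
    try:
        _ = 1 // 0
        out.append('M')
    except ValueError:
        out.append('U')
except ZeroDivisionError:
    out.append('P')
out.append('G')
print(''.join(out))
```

Execution trace: 'P' (outer except ZeroDivisionError) → 'G' (after the try/except). Output: PG

Answer: PG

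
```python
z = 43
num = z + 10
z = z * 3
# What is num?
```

Trace:
`z = 43` → z = 43
`num = z + 10` → num = 53
`z = z * 3` → z = 129
So num = 53

Answer: 53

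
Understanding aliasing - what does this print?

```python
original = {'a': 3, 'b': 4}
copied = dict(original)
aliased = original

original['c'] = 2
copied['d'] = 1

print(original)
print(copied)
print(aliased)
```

Key concept: dict() creates copy, assignment creates alias.
Step by step:
`original = {'a': 3, 'b': 4}` → original = {'a': 3, 'b': 4}
`copied = dict(original)` → copied = {'a': 3, 'b': 4}
`aliased = original` → aliased = {'a': 3, 'b': 4} (same object as original)
`original['c'] = 2` → original = {'a': 3, 'b': 4, 'c': 2} (same object as aliased); aliased = {'a': 3, 'b': 4, 'c': 2} (same object as original)
`copied['d'] = 1` → copied = {'a': 3, 'b': 4, 'd': 1}
`print(original)` → prints {'a': 3, 'b': 4, 'c': 2}
`print(copied)` → prints {'a': 3, 'b': 4, 'd': 1}
`print(aliased)` → prints {'a': 3, 'b': 4, 'c': 2}

Answer:
{'a': 3, 'b': 4, 'c': 2}
{'a': 3, 'b': 4, 'd': 1}
{'a': 3, 'b': 4, 'c': 2}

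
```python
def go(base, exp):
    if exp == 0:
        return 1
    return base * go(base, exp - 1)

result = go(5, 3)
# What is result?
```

go(5, 3) = 5 * 5 * 5 = 125

Answer: 125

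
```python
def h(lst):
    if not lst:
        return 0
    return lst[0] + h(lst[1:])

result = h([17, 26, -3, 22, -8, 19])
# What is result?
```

17 + 26 + (-3) + 22 + (-8) + 19 + 0 = 73

Answer: 73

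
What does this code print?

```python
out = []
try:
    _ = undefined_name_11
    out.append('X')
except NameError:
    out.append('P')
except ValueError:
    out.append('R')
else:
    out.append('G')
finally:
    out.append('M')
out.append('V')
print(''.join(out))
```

Execution trace: 'P' (except NameError) → 'M' (finally) → 'V' (after the try/except). Output: PMV

Answer: PMV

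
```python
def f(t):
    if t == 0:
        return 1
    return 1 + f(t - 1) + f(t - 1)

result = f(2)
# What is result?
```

f(t) = 1 + 2·f(t-1), f(0)=1. Closed form: (1+1)·2^2 - 1 = 7.

Answer: 7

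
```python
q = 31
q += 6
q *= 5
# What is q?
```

Trace:
`q = 31` → q = 31
`q += 6` → q = 37
`q *= 5` → q = 185
So q = 185

Answer: 185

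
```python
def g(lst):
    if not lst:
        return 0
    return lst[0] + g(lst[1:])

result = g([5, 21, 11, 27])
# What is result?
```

5 + 21 + 11 + 27 + 0 = 64

Answer: 64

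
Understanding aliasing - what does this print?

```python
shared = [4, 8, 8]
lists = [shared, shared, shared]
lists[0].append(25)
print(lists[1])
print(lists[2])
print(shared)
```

Key concept: list of same reference.
Step by step:
`shared = [4, 8, 8]` → shared = [4, 8, 8]
`lists = [shared, shared, shared]` → lists = [[4, 8, 8], [4, 8, 8], [4, 8, 8]]
`lists[0].append(25)` → shared = [4, 8, 8, 25]; lists = [[4, 8, 8, 25], [4, 8, 8, 25], [4, 8, 8, 25]]
`print(lists[1])` → prints [4, 8, 8, 25]
`print(lists[2])` → prints [4, 8, 8, 25]
`print(shared)` → prints [4, 8, 8, 25]

Answer:
[4, 8, 8, 25]
[4, 8, 8, 25]
[4, 8, 8, 25]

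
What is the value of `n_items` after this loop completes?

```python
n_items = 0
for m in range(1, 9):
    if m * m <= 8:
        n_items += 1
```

Count numbers where m² ≤ 8
`n_items` takes the values: 0 → 1 → 2

Answer: 2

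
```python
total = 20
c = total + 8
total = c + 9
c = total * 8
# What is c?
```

Trace:
`total = 20` → total = 20
`c = total + 8` → c = 28
`total = c + 9` → total = 37
`c = total * 8` → c = 296
So c = 296

Answer: 296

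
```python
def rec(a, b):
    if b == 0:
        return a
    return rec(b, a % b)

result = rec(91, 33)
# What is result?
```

rec(91, 33) -> rec(33, 25) -> rec(25, 8) -> rec(8, 1) -> rec(1, 0) -> 1

Answer: 1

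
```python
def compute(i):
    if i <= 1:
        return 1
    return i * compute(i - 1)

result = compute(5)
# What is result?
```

compute(5) = 5 * 4 * 3 * 2 * 1 = 120

Answer: 120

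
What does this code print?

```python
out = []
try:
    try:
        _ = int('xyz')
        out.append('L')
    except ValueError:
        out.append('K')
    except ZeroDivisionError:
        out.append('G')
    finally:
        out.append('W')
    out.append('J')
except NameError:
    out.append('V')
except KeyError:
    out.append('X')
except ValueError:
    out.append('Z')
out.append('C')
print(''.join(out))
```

Execution trace: 'K' (inner except ValueError) → 'W' (inner finally) → 'J' (try body, no exception) → 'C' (after the try/except). Output: KWJC

Answer: KWJC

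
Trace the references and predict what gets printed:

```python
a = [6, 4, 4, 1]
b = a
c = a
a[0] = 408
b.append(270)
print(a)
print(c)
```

Key concept: multiple aliases.
Step by step:
`a = [6, 4, 4, 1]` → a = [6, 4, 4, 1]
`b = a` → b = [6, 4, 4, 1] (same object as a)
`c = a` → c = [6, 4, 4, 1] (same object as a, b)
`a[0] = 408` → a = [408, 4, 4, 1] (same object as b, c); b = [408, 4, 4, 1] (same object as a, c); c = [408, 4, 4, 1] (same object as a, b)
`b.append(270)` → a = [408, 4, 4, 1, 270] (same object as b, c); b = [408, 4, 4, 1, 270] (same object as a, c); c = [408, 4, 4, 1, 270] (same object as a, b)
`print(a)` → prints [408, 4, 4, 1, 270]
`print(c)` → prints [408, 4, 4, 1, 270]

Answer:
[408, 4, 4, 1, 270]
[408, 4, 4, 1, 270]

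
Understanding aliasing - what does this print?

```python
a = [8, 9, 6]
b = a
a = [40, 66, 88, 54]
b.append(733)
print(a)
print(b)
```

Key concept: rebinding vs mutation: a is rebound to a new list, b still points at the original.
Step by step:
`a = [8, 9, 6]` → a = [8, 9, 6]
`b = a` → b = [8, 9, 6] (same object as a)
`a = [40, 66, 88, 54]` → a = [40, 66, 88, 54]
`b.append(733)` → b = [8, 9, 6, 733]
`print(a)` → prints [40, 66, 88, 54]
`print(b)` → prints [8, 9, 6, 733]

Answer:
[40, 66, 88, 54]
[8, 9, 6, 733]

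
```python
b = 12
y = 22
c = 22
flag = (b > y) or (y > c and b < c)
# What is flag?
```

Trace:
`b = 12` → b = 12
`y = 22` → y = 22
`c = 22` → c = 22
`flag = (b > y) or (y > c and b < c)` → flag = False
So flag = False

Answer: False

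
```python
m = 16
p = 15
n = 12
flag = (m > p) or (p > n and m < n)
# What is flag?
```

Trace:
`m = 16` → m = 16
`p = 15` → p = 15
`n = 12` → n = 12
`flag = (m > p) or (p > n and m < n)` → flag = True
So flag = True

Answer: True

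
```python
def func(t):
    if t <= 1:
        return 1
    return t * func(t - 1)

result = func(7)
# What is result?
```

func(7) = 7 * 6 * 5 * 4 * 3 * 2 * 1 = 5040

Answer: 5040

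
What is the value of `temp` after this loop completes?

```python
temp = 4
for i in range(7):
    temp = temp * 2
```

Multiply by 2, 7 times: 4 * 2^7 = 512
`temp` takes the values: 4 → 8 → 16 → 32 → 64 → 128 → 256 → 512

Answer: 512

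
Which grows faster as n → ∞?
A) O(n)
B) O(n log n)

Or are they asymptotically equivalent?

O(n) vs O(n log n): Higher order terms dominate.

Answer: B) O(n log n) grows faster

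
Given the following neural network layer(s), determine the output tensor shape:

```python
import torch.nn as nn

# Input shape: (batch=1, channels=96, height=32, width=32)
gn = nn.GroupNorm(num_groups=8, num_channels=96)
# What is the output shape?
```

Input: (1, 96, 32, 32) -> Output: (1, 96, 32, 32)

Answer: (1, 96, 32, 32)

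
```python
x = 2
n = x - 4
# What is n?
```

Trace:
`x = 2` → x = 2
`n = x - 4` → n = -2
So n = -2

Answer: -2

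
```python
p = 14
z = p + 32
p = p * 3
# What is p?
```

Trace:
`p = 14` → p = 14
`z = p + 32` → z = 46
`p = p * 3` → p = 42
So p = 42

Answer: 42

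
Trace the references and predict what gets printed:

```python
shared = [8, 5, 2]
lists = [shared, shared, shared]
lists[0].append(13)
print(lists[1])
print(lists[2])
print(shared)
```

Key concept: list of same reference.
Step by step:
`shared = [8, 5, 2]` → shared = [8, 5, 2]
`lists = [shared, shared, shared]` → lists = [[8, 5, 2], [8, 5, 2], [8, 5, 2]]
`lists[0].append(13)` → shared = [8, 5, 2, 13]; lists = [[8, 5, 2, 13], [8, 5, 2, 13], [8, 5, 2, 13]]
`print(lists[1])` → prints [8, 5, 2, 13]
`print(lists[2])` → prints [8, 5, 2, 13]
`print(shared)` → prints [8, 5, 2, 13]

Answer:
[8, 5, 2, 13]
[8, 5, 2, 13]
[8, 5, 2, 13]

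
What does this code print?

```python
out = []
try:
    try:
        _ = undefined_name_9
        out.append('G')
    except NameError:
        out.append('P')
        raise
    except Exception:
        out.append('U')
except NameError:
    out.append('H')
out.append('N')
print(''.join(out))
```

Execution trace: 'P' (inner except NameError) → 'H' (outer except NameError) → 'N' (after the try/except). Output: PHN

Answer: PHN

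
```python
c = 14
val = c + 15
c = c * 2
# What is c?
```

Trace:
`c = 14` → c = 14
`val = c + 15` → val = 29
`c = c * 2` → c = 28
So c = 28

Answer: 28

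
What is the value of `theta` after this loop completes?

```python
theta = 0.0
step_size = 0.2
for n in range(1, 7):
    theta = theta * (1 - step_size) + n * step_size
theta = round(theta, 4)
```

Moving average with lr=0.2
`theta` takes the values: 0.0 → 0.2 → 0.56 → 1.048 → 1.6384 → 2.31072 → 3.048576 → 3.0486

Answer: 3.0486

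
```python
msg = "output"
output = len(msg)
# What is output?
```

Trace:
`msg = "output"` → msg = 'output'
`output = len(msg)` → output = 6
So output = 6

Answer: 6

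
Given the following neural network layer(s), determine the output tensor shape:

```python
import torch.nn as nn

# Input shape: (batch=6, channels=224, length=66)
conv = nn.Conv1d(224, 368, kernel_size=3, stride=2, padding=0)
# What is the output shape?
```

Input: (6, 224, 66) -> Output: (6, 368, 32)

Answer: (6, 368, 32)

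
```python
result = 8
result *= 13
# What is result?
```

Trace:
`result = 8` → result = 8
`result *= 13` → result = 104
So result = 104

Answer: 104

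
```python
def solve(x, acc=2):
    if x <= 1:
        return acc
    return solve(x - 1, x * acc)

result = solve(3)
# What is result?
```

Accumulator trace (n, acc): (3, 2) -> (2, 6) -> (1, 12) -> return 12

Answer: 12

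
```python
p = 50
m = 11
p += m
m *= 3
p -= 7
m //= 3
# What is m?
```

Trace:
`p = 50` → p = 50
`m = 11` → m = 11
`p += m` → p = 61
`m *= 3` → m = 33
`p -= 7` → p = 54
`m //= 3` → m = 11
So m = 11

Answer: 11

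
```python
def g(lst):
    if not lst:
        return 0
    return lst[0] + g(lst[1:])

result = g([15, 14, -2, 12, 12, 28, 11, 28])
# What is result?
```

15 + 14 + (-2) + 12 + 12 + 28 + 11 + 28 + 0 = 118

Answer: 118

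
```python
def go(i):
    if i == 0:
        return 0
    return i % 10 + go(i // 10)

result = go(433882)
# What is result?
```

Sum of digits of 433882: 2 + 8 + 8 + 3 + 3 + 4 = 28

Answer: 28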